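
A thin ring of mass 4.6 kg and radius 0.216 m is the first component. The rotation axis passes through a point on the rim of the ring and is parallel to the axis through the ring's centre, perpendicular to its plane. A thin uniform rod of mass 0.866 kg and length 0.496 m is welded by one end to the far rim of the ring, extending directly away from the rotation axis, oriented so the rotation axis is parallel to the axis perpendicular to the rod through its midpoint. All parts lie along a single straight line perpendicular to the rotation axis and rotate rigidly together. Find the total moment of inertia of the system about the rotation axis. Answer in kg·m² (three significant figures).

Thin ring: I_cm = MR² = (4.6)(0.216)² = 0.21462 kg·m²; centre at d = 0.216 m, so I = I_cm + Md² gives I = 0.21462 + (4.6)(0.216)² = 0.42924 kg·m².
Thin rod: I_cm = (1/12)ML² = (1/12)(0.866)(0.496)² = 0.017754 kg·m²; centre at d = 0.216 + 0.216 + 0.248 = 0.68 m, so I = I_cm + Md² gives I = 0.017754 + (0.866)(0.68)² = 0.41819 kg·m².
Total I = 0.42924 + 0.41819 = 0.84743 kg·m².

0.847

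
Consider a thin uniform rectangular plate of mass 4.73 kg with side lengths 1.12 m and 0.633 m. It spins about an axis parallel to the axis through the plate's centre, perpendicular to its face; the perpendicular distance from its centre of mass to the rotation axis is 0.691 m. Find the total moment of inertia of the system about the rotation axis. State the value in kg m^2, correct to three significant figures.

I_cm = (1/12)M(a²+b²) = (1/12)(4.73)[(1.12)² + (0.633)²] = 0.65238 kg m^2; centre at d = 0.691 m, so I = I_cm + Md² gives I = 0.65238 + (4.73)(0.691)² = 2.9109 kg m^2.

2.91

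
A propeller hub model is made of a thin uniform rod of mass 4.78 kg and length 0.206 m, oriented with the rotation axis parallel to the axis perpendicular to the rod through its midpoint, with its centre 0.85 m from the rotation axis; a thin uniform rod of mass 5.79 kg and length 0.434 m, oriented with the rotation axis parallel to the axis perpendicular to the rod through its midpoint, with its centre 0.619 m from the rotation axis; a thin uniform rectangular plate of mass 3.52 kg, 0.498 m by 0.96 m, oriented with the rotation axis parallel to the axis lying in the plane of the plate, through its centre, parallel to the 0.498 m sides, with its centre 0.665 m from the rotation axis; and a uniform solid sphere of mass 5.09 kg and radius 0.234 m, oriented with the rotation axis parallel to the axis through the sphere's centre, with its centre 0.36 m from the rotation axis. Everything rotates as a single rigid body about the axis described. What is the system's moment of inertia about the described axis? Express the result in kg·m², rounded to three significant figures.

Thin rod: I_cm = (1/12)ML² = (1/12)(4.78)(0.206)² = 0.016904 kg·m²; centre at d = 0.85 m, so the parallel axis theorem gives I = 0.016904 + (4.78)(0.85)² = 3.4705 kg·m².
Thin rod: I_cm = (1/12)ML² = (1/12)(5.79)(0.434)² = 0.090882 kg·m²; centre at d = 0.619 m, so the parallel axis theorem gives I = 0.090882 + (5.79)(0.619)² = 2.3094 kg·m².
Rectangular plate: I_cm = (1/12)Mb² = (1/12)(3.52)(0.96)² = 0.27034 kg·m²; centre at d = 0.665 m, so the parallel axis theorem gives I = 0.27034 + (3.52)(0.665)² = 1.827 kg·m².
Solid sphere: I_cm = (2/5)MR² = (2/5)(5.09)(0.234)² = 0.11148 kg·m²; centre at d = 0.36 m, so the parallel axis theorem gives I = 0.11148 + (5.09)(0.36)² = 0.77115 kg·m².
Total I = 3.4705 + 2.3094 + 1.827 + 0.77115 = 8.378 kg·m².

8.38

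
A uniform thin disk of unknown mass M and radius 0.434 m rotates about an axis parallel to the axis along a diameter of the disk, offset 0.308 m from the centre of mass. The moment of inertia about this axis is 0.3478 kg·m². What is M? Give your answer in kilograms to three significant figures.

2.45

I = I_cm + Md² = (1/4)MR² + Md² = M·[0.25·(0.434)² + (0.308)²] = M·0.14195.
So M = 0.3478 / 0.14195 = 2.4501 kg.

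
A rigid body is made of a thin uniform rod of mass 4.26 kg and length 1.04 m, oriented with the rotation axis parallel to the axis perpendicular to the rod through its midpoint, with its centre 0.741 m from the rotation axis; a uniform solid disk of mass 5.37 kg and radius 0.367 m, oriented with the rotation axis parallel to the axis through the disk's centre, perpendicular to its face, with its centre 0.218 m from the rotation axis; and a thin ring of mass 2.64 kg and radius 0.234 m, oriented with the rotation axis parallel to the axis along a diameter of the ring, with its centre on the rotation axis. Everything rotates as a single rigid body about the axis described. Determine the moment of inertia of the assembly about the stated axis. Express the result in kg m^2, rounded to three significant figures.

3.41

Thin rod: I_cm = (1/12)ML² = (1/12)(4.26)(1.04)² = 0.38397 kg m^2; centre at d = 0.741 m, so I = I_cm + Md² gives I = 0.38397 + (4.26)(0.741)² = 2.7231 kg m^2.
Solid disk: I_cm = (1/2)MR² = (1/2)(5.37)(0.367)² = 0.36164 kg m^2; centre at d = 0.218 m, so I = I_cm + Md² gives I = 0.36164 + (5.37)(0.218)² = 0.61684 kg m^2.
Thin ring: I_cm = (1/2)MR² = (1/2)(2.64)(0.234)² = 0.072278 kg m^2; axis through the centre, so I = 0.072278 kg m^2.
Total I = 2.7231 + 0.61684 + 0.072278 = 3.4122 kg m^2.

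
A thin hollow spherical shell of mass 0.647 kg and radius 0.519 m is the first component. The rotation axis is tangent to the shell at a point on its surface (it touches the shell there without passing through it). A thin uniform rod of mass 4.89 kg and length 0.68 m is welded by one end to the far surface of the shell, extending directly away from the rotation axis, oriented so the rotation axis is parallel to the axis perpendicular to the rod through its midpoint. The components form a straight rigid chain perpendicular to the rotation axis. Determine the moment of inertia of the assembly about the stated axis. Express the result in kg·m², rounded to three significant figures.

9.76

Spherical shell: I_cm = (2/3)MR² = (2/3)(0.647)(0.519)² = 0.11618 kg·m²; centre at d = 0.519 m, so the parallel axis theorem gives I = 0.11618 + (0.647)(0.519)² = 0.29046 kg·m².
Thin rod: I_cm = (1/12)ML² = (1/12)(4.89)(0.68)² = 0.18843 kg·m²; centre at d = 0.519 + 0.519 + 0.34 = 1.378 m, so the parallel axis theorem gives I = 0.18843 + (4.89)(1.378)² = 9.474 kg·m².
Total I = 0.29046 + 9.474 = 9.7644 kg·m².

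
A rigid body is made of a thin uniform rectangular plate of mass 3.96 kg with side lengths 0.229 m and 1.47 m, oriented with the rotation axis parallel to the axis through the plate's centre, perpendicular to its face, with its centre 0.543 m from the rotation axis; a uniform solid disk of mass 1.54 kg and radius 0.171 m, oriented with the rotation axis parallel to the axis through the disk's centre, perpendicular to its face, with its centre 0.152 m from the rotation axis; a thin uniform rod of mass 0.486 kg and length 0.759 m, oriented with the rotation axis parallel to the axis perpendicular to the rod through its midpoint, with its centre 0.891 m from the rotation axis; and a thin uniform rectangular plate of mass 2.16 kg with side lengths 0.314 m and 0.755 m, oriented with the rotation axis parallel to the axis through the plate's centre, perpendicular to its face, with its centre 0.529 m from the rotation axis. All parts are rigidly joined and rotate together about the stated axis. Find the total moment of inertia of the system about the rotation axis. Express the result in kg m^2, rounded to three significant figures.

3.09

Rectangular plate: I_cm = (1/12)M(a²+b²) = (1/12)(3.96)[(0.229)² + (1.47)²] = 0.7304 kg m^2; centre at d = 0.543 m, so I = I_cm + Md² gives I = 0.7304 + (3.96)(0.543)² = 1.898 kg m^2.
Solid disk: I_cm = (1/2)MR² = (1/2)(1.54)(0.171)² = 0.022516 kg m^2; centre at d = 0.152 m, so I = I_cm + Md² gives I = 0.022516 + (1.54)(0.152)² = 0.058096 kg m^2.
Thin rod: I_cm = (1/12)ML² = (1/12)(0.486)(0.759)² = 0.023331 kg m^2; centre at d = 0.891 m, so I = I_cm + Md² gives I = 0.023331 + (0.486)(0.891)² = 0.40916 kg m^2.
Rectangular plate: I_cm = (1/12)M(a²+b²) = (1/12)(2.16)[(0.314)² + (0.755)²] = 0.12035 kg m^2; centre at d = 0.529 m, so I = I_cm + Md² gives I = 0.12035 + (2.16)(0.529)² = 0.72481 kg m^2.
Total I = 1.898 + 0.058096 + 0.40916 + 0.72481 = 3.0901 kg m^2.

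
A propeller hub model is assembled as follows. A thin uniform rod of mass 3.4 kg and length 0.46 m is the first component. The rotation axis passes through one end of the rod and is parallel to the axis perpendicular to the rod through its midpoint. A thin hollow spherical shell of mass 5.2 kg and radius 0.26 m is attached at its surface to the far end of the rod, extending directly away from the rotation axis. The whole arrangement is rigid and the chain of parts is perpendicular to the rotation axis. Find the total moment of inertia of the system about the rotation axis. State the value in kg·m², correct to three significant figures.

3.17

Thin rod: I_cm = (1/12)ML² = (1/12)(3.4)(0.46)² = 0.059953 kg·m²; centre at d = 0.23 m, so the parallel axis theorem gives I = 0.059953 + (3.4)(0.23)² = 0.23981 kg·m².
Spherical shell: I_cm = (2/3)MR² = (2/3)(5.2)(0.26)² = 0.23435 kg·m²; centre at d = 0.23 + 0.23 + 0.26 = 0.72 m, so the parallel axis theorem gives I = 0.23435 + (5.2)(0.72)² = 2.93 kg·m².
Total I = 0.23981 + 2.93 = 3.1698 kg·m².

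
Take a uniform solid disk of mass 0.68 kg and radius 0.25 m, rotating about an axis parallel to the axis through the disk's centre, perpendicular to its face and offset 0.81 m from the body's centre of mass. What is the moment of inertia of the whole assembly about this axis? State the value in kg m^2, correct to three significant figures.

I_cm = (1/2)MR² = (1/2)(0.68)(0.25)² = 0.02125 kg m^2; centre at d = 0.81 m, so I = I_cm + Md² gives I = 0.02125 + (0.68)(0.81)² = 0.4674 kg m^2.

0.467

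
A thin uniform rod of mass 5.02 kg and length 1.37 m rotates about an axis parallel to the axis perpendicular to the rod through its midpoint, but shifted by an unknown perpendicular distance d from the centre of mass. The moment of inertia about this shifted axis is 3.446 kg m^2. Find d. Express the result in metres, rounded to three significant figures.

0.728

About the centre-of-mass axis, I_cm = (1/12)ML² = (1/12)(5.02)(1.37)² = 0.78517 kg m^2.
Parallel axis theorem: I = I_cm + Md², so Md² = 3.446 − 0.78517 = 2.6608 kg m^2.
d = √(2.6608 / 5.02) = 0.72804 m.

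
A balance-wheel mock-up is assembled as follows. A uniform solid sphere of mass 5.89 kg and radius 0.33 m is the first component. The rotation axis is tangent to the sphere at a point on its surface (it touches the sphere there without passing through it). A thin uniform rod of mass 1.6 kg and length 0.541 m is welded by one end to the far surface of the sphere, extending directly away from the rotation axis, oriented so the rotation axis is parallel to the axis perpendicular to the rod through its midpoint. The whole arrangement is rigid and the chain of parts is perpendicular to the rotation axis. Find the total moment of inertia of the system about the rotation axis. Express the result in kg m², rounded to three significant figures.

2.32

Solid sphere: I_cm = (2/5)MR² = (2/5)(5.89)(0.33)² = 0.25657 kg m²; centre at d = 0.33 m, so the parallel axis theorem gives I = 0.25657 + (5.89)(0.33)² = 0.89799 kg m².
Thin rod: I_cm = (1/12)ML² = (1/12)(1.6)(0.541)² = 0.039024 kg m²; centre at d = 0.33 + 0.33 + 0.2705 = 0.9305 m, so the parallel axis theorem gives I = 0.039024 + (1.6)(0.9305)² = 1.4244 kg m².
Total I = 0.89799 + 1.4244 = 2.3223 kg m².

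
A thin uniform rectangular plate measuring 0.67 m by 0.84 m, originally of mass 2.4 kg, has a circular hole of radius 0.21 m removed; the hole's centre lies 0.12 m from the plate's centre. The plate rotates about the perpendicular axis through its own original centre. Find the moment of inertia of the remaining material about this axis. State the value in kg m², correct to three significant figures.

0.209

Unpierced body about its centre: I₀ = (1/12)M(a²+b²) = (1/12)(2.4)[(0.67)² + (0.84)²] = 0.2309 kg m².
The removed disk has mass m = M·πr²/(ab) = (2.4)·π(0.21)²/(0.67·0.84) = 0.59081 kg (same uniform areal density).
Its moment of inertia about the rotation axis (parallel-axis theorem): I_hole = (1/2)mr² + md² = (1/2)(0.59081)(0.21)² + (0.59081)(0.12)² = 0.021535 kg m².
Treating the hole as negative mass, I = I₀ − I_hole = 0.2309 − 0.021535 = 0.20937 kg m².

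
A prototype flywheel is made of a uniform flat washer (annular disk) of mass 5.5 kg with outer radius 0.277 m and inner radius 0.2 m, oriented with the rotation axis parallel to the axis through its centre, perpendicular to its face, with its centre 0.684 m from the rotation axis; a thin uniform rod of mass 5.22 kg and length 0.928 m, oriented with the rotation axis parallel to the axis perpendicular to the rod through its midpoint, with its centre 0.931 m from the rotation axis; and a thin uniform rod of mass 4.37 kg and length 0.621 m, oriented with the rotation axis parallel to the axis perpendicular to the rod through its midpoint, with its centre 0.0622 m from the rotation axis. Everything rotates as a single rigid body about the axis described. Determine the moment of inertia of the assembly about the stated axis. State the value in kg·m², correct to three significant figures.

Annular disk: I_cm = (1/2)M(R²+r²) = (1/2)(5.5)[(0.277)² + (0.2)²] = 0.321 kg·m²; centre at d = 0.684 m, so I = I_cm + Md² gives I = 0.321 + (5.5)(0.684)² = 2.8942 kg·m².
Thin rod: I_cm = (1/12)ML² = (1/12)(5.22)(0.928)² = 0.37462 kg·m²; centre at d = 0.931 m, so I = I_cm + Md² gives I = 0.37462 + (5.22)(0.931)² = 4.8991 kg·m².
Thin rod: I_cm = (1/12)ML² = (1/12)(4.37)(0.621)² = 0.14044 kg·m²; centre at d = 0.0622 m, so I = I_cm + Md² gives I = 0.14044 + (4.37)(0.0622)² = 0.15734 kg·m².
Total I = 2.8942 + 4.8991 + 0.15734 = 7.9507 kg·m².

7.95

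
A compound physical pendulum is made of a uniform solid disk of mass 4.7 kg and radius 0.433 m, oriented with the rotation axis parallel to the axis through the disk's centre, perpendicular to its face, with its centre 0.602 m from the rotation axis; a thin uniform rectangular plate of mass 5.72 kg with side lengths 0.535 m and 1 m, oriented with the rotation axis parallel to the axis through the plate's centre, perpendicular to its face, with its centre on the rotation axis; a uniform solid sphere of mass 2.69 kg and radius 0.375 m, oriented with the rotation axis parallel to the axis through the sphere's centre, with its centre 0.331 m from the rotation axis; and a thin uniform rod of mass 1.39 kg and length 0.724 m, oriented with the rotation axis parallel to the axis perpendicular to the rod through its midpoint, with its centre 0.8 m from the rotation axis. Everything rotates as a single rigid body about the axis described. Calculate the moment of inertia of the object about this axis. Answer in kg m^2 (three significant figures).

Solid disk: I_cm = (1/2)MR² = (1/2)(4.7)(0.433)² = 0.4406 kg m^2; centre at d = 0.602 m, so the parallel axis theorem gives I = 0.4406 + (4.7)(0.602)² = 2.1439 kg m^2.
Rectangular plate: I_cm = (1/12)M(a²+b²) = (1/12)(5.72)[(0.535)² + (1)²] = 0.6131 kg m^2; axis through the centre, so I = 0.6131 kg m^2.
Solid sphere: I_cm = (2/5)MR² = (2/5)(2.69)(0.375)² = 0.15131 kg m^2; centre at d = 0.331 m, so the parallel axis theorem gives I = 0.15131 + (2.69)(0.331)² = 0.44603 kg m^2.
Thin rod: I_cm = (1/12)ML² = (1/12)(1.39)(0.724)² = 0.060717 kg m^2; centre at d = 0.8 m, so the parallel axis theorem gives I = 0.060717 + (1.39)(0.8)² = 0.95032 kg m^2.
Total I = 2.1439 + 0.6131 + 0.44603 + 0.95032 = 4.1533 kg m^2.

4.15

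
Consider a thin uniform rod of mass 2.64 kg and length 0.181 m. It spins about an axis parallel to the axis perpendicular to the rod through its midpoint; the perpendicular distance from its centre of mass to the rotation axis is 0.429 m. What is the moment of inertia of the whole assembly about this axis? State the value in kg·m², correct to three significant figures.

0.493

I_cm = (1/12)ML² = (1/12)(2.64)(0.181)² = 0.0072074 kg·m²; centre at d = 0.429 m, so I = I_cm + Md² gives I = 0.0072074 + (2.64)(0.429)² = 0.49308 kg·m².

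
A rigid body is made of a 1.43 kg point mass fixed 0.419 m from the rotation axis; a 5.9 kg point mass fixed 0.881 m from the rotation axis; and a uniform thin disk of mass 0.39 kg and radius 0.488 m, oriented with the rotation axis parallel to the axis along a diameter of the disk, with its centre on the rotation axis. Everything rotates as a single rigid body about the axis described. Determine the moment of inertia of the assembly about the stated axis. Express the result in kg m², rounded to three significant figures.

4.85

Point mass: I_cm = 0; centre at d = 0.419 m, so the parallel axis theorem gives I = 0 + (1.43)(0.419)² = 0.25105 kg m².
Point mass: I_cm = 0; centre at d = 0.881 m, so the parallel axis theorem gives I = 0 + (5.9)(0.881)² = 4.5793 kg m².
Thin disk: I_cm = (1/4)MR² = (1/4)(0.39)(0.488)² = 0.023219 kg m²; axis through the centre, so I = 0.023219 kg m².
Total I = 0.25105 + 4.5793 + 0.023219 = 4.8536 kg m².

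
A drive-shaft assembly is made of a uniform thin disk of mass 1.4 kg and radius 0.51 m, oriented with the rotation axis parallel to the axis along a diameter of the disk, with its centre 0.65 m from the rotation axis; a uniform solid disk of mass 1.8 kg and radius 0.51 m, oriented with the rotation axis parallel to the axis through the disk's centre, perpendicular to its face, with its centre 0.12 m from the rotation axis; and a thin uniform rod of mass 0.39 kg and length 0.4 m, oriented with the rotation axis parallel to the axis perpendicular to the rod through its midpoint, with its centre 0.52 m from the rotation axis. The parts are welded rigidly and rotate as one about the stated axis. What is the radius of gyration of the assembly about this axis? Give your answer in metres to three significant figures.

0.542

Thin disk: I_cm = (1/4)MR² = (1/4)(1.4)(0.51)² = 0.091035 kg m^2; centre at d = 0.65 m, so I = I_cm + Md² gives I = 0.091035 + (1.4)(0.65)² = 0.68254 kg m^2.
Solid disk: I_cm = (1/2)MR² = (1/2)(1.8)(0.51)² = 0.23409 kg m^2; centre at d = 0.12 m, so I = I_cm + Md² gives I = 0.23409 + (1.8)(0.12)² = 0.26001 kg m^2.
Thin rod: I_cm = (1/12)ML² = (1/12)(0.39)(0.4)² = 0.0052 kg m^2; centre at d = 0.52 m, so I = I_cm + Md² gives I = 0.0052 + (0.39)(0.52)² = 0.11066 kg m^2.
Total I = 1.0532 kg m^2; total mass M = 3.59 kg.
k = √(I/M) = √(1.0532/3.59) = 0.54164 m.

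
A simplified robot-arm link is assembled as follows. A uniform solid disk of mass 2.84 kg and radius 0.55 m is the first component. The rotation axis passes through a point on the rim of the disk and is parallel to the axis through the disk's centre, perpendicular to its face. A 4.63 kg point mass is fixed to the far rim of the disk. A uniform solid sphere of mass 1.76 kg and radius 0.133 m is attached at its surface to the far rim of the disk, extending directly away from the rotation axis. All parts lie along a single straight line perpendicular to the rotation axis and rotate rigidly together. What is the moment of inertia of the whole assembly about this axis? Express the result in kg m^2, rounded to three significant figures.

Solid disk: I_cm = (1/2)MR² = (1/2)(2.84)(0.55)² = 0.42955 kg m^2; centre at d = 0.55 m, so the parallel axis theorem gives I = 0.42955 + (2.84)(0.55)² = 1.2887 kg m^2.
Point mass: I_cm = 0; centre at d = 0.55 + 0.55 = 1.1 m, so the parallel axis theorem gives I = 0 + (4.63)(1.1)² = 5.6023 kg m^2.
Solid sphere: I_cm = (2/5)MR² = (2/5)(1.76)(0.133)² = 0.012453 kg m^2; centre at d = 0.55 + 0.55 + 0.133 = 1.233 m, so the parallel axis theorem gives I = 0.012453 + (1.76)(1.233)² = 2.6882 kg m^2.
Total I = 1.2887 + 5.6023 + 2.6882 = 9.5791 kg m^2.

9.58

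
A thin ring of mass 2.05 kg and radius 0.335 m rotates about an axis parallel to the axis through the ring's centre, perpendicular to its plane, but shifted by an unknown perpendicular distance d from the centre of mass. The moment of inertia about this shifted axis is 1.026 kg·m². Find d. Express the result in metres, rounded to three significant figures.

0.623

About the centre-of-mass axis, I_cm = MR² = (2.05)(0.335)² = 0.23006 kg·m².
Parallel axis theorem: I = I_cm + Md², so Md² = 1.026 − 0.23006 = 0.79594 kg·m².
d = √(0.79594 / 2.05) = 0.62311 m.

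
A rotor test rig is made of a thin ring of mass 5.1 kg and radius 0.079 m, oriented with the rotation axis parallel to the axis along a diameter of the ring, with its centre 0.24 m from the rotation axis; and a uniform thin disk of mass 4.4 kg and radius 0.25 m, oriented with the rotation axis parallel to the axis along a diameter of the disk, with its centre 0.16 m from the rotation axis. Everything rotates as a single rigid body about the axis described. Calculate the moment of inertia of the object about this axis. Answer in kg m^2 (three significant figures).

0.491

Thin ring: I_cm = (1/2)MR² = (1/2)(5.1)(0.079)² = 0.015915 kg m^2; centre at d = 0.24 m, so I = I_cm + Md² gives I = 0.015915 + (5.1)(0.24)² = 0.30967 kg m^2.
Thin disk: I_cm = (1/4)MR² = (1/4)(4.4)(0.25)² = 0.06875 kg m^2; centre at d = 0.16 m, so I = I_cm + Md² gives I = 0.06875 + (4.4)(0.16)² = 0.18139 kg m^2.
Total I = 0.30967 + 0.18139 = 0.49106 kg m^2.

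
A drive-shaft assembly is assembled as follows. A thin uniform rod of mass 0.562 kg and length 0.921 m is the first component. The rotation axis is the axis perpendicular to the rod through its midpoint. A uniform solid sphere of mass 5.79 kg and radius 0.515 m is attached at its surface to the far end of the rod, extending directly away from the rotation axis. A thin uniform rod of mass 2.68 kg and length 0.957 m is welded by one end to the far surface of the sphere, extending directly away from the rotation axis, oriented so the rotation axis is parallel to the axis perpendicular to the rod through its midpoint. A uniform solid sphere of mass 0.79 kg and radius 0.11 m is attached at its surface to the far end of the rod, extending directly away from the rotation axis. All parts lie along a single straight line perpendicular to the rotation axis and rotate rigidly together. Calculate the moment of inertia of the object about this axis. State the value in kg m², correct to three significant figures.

Thin rod: I_cm = (1/12)ML² = (1/12)(0.562)(0.921)² = 0.039726 kg m²; axis through the centre, so I = 0.039726 kg m².
Solid sphere: I_cm = (2/5)MR² = (2/5)(5.79)(0.515)² = 0.61426 kg m²; centre at d = 0.4605 + 0.515 = 0.9755 m, so the parallel axis theorem gives I = 0.61426 + (5.79)(0.9755)² = 6.124 kg m².
Thin rod: I_cm = (1/12)ML² = (1/12)(2.68)(0.957)² = 0.20454 kg m²; centre at d = 0.4605 + 0.515 + 0.515 + 0.4785 = 1.969 m, so the parallel axis theorem gives I = 0.20454 + (2.68)(1.969)² = 10.595 kg m².
Solid sphere: I_cm = (2/5)MR² = (2/5)(0.79)(0.11)² = 0.0038236 kg m²; centre at d = 0.4605 + 0.515 + 0.515 + 0.4785 + 0.4785 + 0.11 = 2.5575 m, so the parallel axis theorem gives I = 0.0038236 + (0.79)(2.5575)² = 5.1711 kg m².
Total I = 0.039726 + 6.124 + 10.595 + 5.1711 = 21.93 kg m².

21.9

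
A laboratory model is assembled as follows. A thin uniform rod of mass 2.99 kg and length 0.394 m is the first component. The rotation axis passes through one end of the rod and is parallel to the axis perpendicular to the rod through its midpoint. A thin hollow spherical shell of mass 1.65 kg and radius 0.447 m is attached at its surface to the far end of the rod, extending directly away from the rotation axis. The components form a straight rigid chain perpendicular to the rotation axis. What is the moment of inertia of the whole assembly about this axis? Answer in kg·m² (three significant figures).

1.54

Thin rod: I_cm = (1/12)ML² = (1/12)(2.99)(0.394)² = 0.03868 kg·m²; centre at d = 0.197 m, so the parallel axis theorem gives I = 0.03868 + (2.99)(0.197)² = 0.15472 kg·m².
Spherical shell: I_cm = (2/3)MR² = (2/3)(1.65)(0.447)² = 0.21979 kg·m²; centre at d = 0.197 + 0.197 + 0.447 = 0.841 m, so the parallel axis theorem gives I = 0.21979 + (1.65)(0.841)² = 1.3868 kg·m².
Total I = 0.15472 + 1.3868 = 1.5415 kg·m².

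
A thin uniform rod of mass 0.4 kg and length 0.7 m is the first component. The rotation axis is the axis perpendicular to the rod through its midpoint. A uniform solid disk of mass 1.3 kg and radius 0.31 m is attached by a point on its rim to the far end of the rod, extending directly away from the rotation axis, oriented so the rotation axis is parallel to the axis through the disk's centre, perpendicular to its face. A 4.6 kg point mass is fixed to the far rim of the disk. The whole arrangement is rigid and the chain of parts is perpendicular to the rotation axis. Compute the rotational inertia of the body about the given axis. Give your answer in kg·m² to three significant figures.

4.97

Thin rod: I_cm = (1/12)ML² = (1/12)(0.4)(0.7)² = 0.016333 kg·m²; axis through the centre, so I = 0.016333 kg·m².
Solid disk: I_cm = (1/2)MR² = (1/2)(1.3)(0.31)² = 0.062465 kg·m²; centre at d = 0.35 + 0.31 = 0.66 m, so the parallel axis theorem gives I = 0.062465 + (1.3)(0.66)² = 0.62874 kg·m².
Point mass: I_cm = 0; centre at d = 0.35 + 0.31 + 0.31 = 0.97 m, so the parallel axis theorem gives I = 0 + (4.6)(0.97)² = 4.3281 kg·m².
Total I = 0.016333 + 0.62874 + 4.3281 = 4.9732 kg·m².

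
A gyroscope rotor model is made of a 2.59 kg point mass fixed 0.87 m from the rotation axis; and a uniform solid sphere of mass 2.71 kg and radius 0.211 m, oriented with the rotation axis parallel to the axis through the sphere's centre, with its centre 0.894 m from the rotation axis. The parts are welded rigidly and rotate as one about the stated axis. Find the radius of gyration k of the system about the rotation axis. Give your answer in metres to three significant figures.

0.887

Point mass: I_cm = 0; centre at d = 0.87 m, so I = I_cm + Md² gives I = 0 + (2.59)(0.87)² = 1.9604 kg m².
Solid sphere: I_cm = (2/5)MR² = (2/5)(2.71)(0.211)² = 0.048261 kg m²; centre at d = 0.894 m, so I = I_cm + Md² gives I = 0.048261 + (2.71)(0.894)² = 2.2142 kg m².
Total I = 4.1746 kg m²; total mass M = 5.3 kg.
k = √(I/M) = √(4.1746/5.3) = 0.8875 m.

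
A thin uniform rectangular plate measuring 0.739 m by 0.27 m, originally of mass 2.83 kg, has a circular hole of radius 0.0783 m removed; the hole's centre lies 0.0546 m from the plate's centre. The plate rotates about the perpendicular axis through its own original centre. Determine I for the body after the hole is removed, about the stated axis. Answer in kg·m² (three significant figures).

Unpierced body about its centre: I₀ = (1/12)M(a²+b²) = (1/12)(2.83)[(0.739)² + (0.27)²] = 0.14599 kg·m².
The removed disk has mass m = M·πr²/(ab) = (2.83)·π(0.0783)²/(0.739·0.27) = 0.27318 kg (same uniform areal density).
Its moment of inertia about the rotation axis (parallel-axis theorem): I_hole = (1/2)mr² + md² = (1/2)(0.27318)(0.0783)² + (0.27318)(0.0546)² = 0.0016518 kg·m².
Treating the hole as negative mass, I = I₀ − I_hole = 0.14599 − 0.0016518 = 0.14433 kg·m².

0.144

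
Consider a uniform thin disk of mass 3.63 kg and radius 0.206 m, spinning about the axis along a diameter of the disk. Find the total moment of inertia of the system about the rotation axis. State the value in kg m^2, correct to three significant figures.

0.0385

I_cm = (1/4)MR² = (1/4)(3.63)(0.206)² = 0.038511 kg m^2; axis through the centre, so I = 0.038511 kg m^2.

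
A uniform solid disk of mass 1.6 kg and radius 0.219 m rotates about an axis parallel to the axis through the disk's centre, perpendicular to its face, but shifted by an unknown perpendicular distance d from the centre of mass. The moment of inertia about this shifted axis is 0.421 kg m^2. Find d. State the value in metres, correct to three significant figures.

About the centre-of-mass axis, I_cm = (1/2)MR² = (1/2)(1.6)(0.219)² = 0.038369 kg m^2.
Parallel axis theorem: I = I_cm + Md², so Md² = 0.421 − 0.038369 = 0.38263 kg m^2.
d = √(0.38263 / 1.6) = 0.48902 m.

0.489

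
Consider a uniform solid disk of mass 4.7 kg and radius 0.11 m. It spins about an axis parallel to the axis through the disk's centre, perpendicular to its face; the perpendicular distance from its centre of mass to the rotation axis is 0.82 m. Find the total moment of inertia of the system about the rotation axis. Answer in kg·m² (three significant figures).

3.19

I_cm = (1/2)MR² = (1/2)(4.7)(0.11)² = 0.028435 kg·m²; centre at d = 0.82 m, so I = I_cm + Md² gives I = 0.028435 + (4.7)(0.82)² = 3.1887 kg·m².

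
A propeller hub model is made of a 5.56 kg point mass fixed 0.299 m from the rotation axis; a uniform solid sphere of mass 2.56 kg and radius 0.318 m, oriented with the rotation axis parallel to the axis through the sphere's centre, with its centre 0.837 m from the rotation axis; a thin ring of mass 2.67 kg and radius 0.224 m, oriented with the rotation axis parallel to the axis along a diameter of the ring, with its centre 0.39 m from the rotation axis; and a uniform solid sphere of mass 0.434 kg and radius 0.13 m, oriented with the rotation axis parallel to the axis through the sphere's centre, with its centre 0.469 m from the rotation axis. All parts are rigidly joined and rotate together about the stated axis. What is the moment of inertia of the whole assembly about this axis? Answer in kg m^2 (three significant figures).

2.97

Point mass: I_cm = 0; centre at d = 0.299 m, so I = I_cm + Md² gives I = 0 + (5.56)(0.299)² = 0.49707 kg m^2.
Solid sphere: I_cm = (2/5)MR² = (2/5)(2.56)(0.318)² = 0.10355 kg m^2; centre at d = 0.837 m, so I = I_cm + Md² gives I = 0.10355 + (2.56)(0.837)² = 1.897 kg m^2.
Thin ring: I_cm = (1/2)MR² = (1/2)(2.67)(0.224)² = 0.066985 kg m^2; centre at d = 0.39 m, so I = I_cm + Md² gives I = 0.066985 + (2.67)(0.39)² = 0.47309 kg m^2.
Solid sphere: I_cm = (2/5)MR² = (2/5)(0.434)(0.13)² = 0.0029338 kg m^2; centre at d = 0.469 m, so I = I_cm + Md² gives I = 0.0029338 + (0.434)(0.469)² = 0.098397 kg m^2.
Total I = 0.49707 + 1.897 + 0.47309 + 0.098397 = 2.9656 kg m^2.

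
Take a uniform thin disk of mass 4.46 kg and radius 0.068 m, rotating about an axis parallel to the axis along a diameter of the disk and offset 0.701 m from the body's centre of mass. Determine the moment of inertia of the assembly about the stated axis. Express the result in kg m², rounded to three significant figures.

2.20

I_cm = (1/4)MR² = (1/4)(4.46)(0.068)² = 0.0051558 kg m²; centre at d = 0.701 m, so the parallel axis theorem gives I = 0.0051558 + (4.46)(0.701)² = 2.1968 kg m².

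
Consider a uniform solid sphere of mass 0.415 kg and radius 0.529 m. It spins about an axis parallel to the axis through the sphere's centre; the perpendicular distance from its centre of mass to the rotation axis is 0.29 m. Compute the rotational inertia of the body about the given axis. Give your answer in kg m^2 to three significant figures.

0.0814

I_cm = (2/5)MR² = (2/5)(0.415)(0.529)² = 0.046454 kg m^2; centre at d = 0.29 m, so I = I_cm + Md² gives I = 0.046454 + (0.415)(0.29)² = 0.081355 kg m^2.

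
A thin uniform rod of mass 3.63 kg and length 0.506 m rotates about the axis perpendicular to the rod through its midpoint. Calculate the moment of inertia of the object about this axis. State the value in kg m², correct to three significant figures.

0.0775

I_cm = (1/12)ML² = (1/12)(3.63)(0.506)² = 0.077451 kg m²; axis through the centre, so I = 0.077451 kg m².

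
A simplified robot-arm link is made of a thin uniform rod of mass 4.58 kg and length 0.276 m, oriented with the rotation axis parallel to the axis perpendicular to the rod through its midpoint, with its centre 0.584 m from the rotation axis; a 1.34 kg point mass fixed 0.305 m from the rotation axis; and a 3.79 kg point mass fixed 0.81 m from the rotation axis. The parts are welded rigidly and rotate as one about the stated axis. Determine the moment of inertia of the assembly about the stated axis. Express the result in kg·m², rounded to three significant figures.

4.20

Thin rod: I_cm = (1/12)ML² = (1/12)(4.58)(0.276)² = 0.029074 kg·m²; centre at d = 0.584 m, so the parallel axis theorem gives I = 0.029074 + (4.58)(0.584)² = 1.5911 kg·m².
Point mass: I_cm = 0; centre at d = 0.305 m, so the parallel axis theorem gives I = 0 + (1.34)(0.305)² = 0.12465 kg·m².
Point mass: I_cm = 0; centre at d = 0.81 m, so the parallel axis theorem gives I = 0 + (3.79)(0.81)² = 2.4866 kg·m².
Total I = 1.5911 + 0.12465 + 2.4866 = 4.2024 kg·m².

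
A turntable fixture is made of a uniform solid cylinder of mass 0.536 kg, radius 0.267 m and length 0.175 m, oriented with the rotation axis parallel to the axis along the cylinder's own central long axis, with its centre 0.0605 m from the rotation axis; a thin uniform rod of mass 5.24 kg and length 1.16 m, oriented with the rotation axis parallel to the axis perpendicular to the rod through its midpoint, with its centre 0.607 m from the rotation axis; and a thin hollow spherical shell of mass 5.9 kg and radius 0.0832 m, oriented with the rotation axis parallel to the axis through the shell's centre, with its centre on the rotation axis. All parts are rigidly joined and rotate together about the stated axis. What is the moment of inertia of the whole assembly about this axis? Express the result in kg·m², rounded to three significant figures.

Solid cylinder: I_cm = (1/2)MR² = (1/2)(0.536)(0.267)² = 0.019105 kg·m²; centre at d = 0.0605 m, so I = I_cm + Md² gives I = 0.019105 + (0.536)(0.0605)² = 0.021067 kg·m².
Thin rod: I_cm = (1/12)ML² = (1/12)(5.24)(1.16)² = 0.58758 kg·m²; centre at d = 0.607 m, so I = I_cm + Md² gives I = 0.58758 + (5.24)(0.607)² = 2.5183 kg·m².
Spherical shell: I_cm = (2/3)MR² = (2/3)(5.9)(0.0832)² = 0.027227 kg·m²; axis through the centre, so I = 0.027227 kg·m².
Total I = 0.021067 + 2.5183 + 0.027227 = 2.5665 kg·m².

2.57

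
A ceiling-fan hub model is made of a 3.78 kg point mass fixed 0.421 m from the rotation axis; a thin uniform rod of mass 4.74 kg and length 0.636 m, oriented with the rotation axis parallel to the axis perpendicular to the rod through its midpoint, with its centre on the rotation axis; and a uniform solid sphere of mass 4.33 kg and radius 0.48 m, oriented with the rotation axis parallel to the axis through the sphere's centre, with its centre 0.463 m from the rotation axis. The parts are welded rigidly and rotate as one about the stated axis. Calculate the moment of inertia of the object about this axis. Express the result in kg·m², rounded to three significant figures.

2.16

Point mass: I_cm = 0; centre at d = 0.421 m, so I = I_cm + Md² gives I = 0 + (3.78)(0.421)² = 0.66997 kg·m².
Thin rod: I_cm = (1/12)ML² = (1/12)(4.74)(0.636)² = 0.15978 kg·m²; axis through the centre, so I = 0.15978 kg·m².
Solid sphere: I_cm = (2/5)MR² = (2/5)(4.33)(0.48)² = 0.39905 kg·m²; centre at d = 0.463 m, so I = I_cm + Md² gives I = 0.39905 + (4.33)(0.463)² = 1.3273 kg·m².
Total I = 0.66997 + 0.15978 + 1.3273 = 2.157 kg·m².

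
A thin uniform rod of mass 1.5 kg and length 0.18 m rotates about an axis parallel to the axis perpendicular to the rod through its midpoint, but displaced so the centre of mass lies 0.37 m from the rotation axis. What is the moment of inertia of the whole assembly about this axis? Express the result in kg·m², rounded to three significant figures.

I_cm = (1/12)ML² = (1/12)(1.5)(0.18)² = 0.00405 kg·m²; centre at d = 0.37 m, so I = I_cm + Md² gives I = 0.00405 + (1.5)(0.37)² = 0.2094 kg·m².

0.209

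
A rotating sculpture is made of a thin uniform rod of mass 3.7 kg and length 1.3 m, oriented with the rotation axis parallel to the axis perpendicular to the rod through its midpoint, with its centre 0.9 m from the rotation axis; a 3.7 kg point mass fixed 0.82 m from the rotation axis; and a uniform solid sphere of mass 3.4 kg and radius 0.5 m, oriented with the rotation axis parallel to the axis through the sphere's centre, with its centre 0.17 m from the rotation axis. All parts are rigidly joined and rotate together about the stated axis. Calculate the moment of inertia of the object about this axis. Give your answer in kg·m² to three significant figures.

Thin rod: I_cm = (1/12)ML² = (1/12)(3.7)(1.3)² = 0.52108 kg·m²; centre at d = 0.9 m, so the parallel axis theorem gives I = 0.52108 + (3.7)(0.9)² = 3.5181 kg·m².
Point mass: I_cm = 0; centre at d = 0.82 m, so the parallel axis theorem gives I = 0 + (3.7)(0.82)² = 2.4879 kg·m².
Solid sphere: I_cm = (2/5)MR² = (2/5)(3.4)(0.5)² = 0.34 kg·m²; centre at d = 0.17 m, so the parallel axis theorem gives I = 0.34 + (3.4)(0.17)² = 0.43826 kg·m².
Total I = 3.5181 + 2.4879 + 0.43826 = 6.4442 kg·m².

6.44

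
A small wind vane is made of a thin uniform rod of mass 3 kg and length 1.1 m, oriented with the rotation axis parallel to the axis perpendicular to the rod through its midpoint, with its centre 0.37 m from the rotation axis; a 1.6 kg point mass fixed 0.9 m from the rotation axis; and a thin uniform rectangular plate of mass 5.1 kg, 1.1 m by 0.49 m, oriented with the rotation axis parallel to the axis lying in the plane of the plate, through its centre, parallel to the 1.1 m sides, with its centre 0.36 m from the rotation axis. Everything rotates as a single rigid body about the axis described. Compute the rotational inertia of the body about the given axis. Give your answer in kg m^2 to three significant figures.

Thin rod: I_cm = (1/12)ML² = (1/12)(3)(1.1)² = 0.3025 kg m^2; centre at d = 0.37 m, so the parallel axis theorem gives I = 0.3025 + (3)(0.37)² = 0.7132 kg m^2.
Point mass: I_cm = 0; centre at d = 0.9 m, so the parallel axis theorem gives I = 0 + (1.6)(0.9)² = 1.296 kg m^2.
Rectangular plate: I_cm = (1/12)Mb² = (1/12)(5.1)(0.49)² = 0.10204 kg m^2; centre at d = 0.36 m, so the parallel axis theorem gives I = 0.10204 + (5.1)(0.36)² = 0.763 kg m^2.
Total I = 0.7132 + 1.296 + 0.763 = 2.7722 kg m^2.

2.77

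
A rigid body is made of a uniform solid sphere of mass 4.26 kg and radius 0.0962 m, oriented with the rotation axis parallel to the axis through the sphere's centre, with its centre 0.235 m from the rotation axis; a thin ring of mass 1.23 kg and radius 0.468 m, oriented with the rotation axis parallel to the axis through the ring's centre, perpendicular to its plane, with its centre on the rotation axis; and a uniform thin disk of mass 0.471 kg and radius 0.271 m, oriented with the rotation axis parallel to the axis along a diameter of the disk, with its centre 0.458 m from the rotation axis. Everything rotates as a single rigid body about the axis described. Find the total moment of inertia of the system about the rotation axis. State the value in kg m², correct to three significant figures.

0.628

Solid sphere: I_cm = (2/5)MR² = (2/5)(4.26)(0.0962)² = 0.01577 kg m²; centre at d = 0.235 m, so the parallel axis theorem gives I = 0.01577 + (4.26)(0.235)² = 0.25103 kg m².
Thin ring: I_cm = MR² = (1.23)(0.468)² = 0.2694 kg m²; axis through the centre, so I = 0.2694 kg m².
Thin disk: I_cm = (1/4)MR² = (1/4)(0.471)(0.271)² = 0.0086477 kg m²; centre at d = 0.458 m, so the parallel axis theorem gives I = 0.0086477 + (0.471)(0.458)² = 0.10745 kg m².
Total I = 0.25103 + 0.2694 + 0.10745 = 0.62787 kg m².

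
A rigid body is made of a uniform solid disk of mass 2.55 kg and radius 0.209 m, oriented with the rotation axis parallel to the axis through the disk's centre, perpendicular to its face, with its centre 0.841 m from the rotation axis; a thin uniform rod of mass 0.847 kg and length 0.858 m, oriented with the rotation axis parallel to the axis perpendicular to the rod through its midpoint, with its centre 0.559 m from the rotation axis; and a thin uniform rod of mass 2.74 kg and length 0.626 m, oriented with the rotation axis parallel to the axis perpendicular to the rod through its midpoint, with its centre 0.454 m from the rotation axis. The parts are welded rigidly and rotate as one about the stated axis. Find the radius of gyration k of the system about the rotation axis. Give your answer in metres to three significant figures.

Solid disk: I_cm = (1/2)MR² = (1/2)(2.55)(0.209)² = 0.055693 kg m²; centre at d = 0.841 m, so the parallel axis theorem gives I = 0.055693 + (2.55)(0.841)² = 1.8593 kg m².
Thin rod: I_cm = (1/12)ML² = (1/12)(0.847)(0.858)² = 0.051961 kg m²; centre at d = 0.559 m, so the parallel axis theorem gives I = 0.051961 + (0.847)(0.559)² = 0.31663 kg m².
Thin rod: I_cm = (1/12)ML² = (1/12)(2.74)(0.626)² = 0.089478 kg m²; centre at d = 0.454 m, so the parallel axis theorem gives I = 0.089478 + (2.74)(0.454)² = 0.65424 kg m².
Total I = 2.8301 kg m²; total mass M = 6.137 kg.
k = √(I/M) = √(2.8301/6.137) = 0.67909 m.

0.679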